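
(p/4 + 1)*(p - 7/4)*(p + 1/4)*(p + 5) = p^4/4 + 15*p^3/8 + 97*p^2/64 - 543*p/64 - 35/16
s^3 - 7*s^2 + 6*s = s*(s - 6)*(s - 1)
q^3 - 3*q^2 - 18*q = q*(q - 6)*(q + 3)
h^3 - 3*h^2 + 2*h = h*(h - 2)*(h - 1)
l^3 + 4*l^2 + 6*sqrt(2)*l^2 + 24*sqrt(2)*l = l*(l + 4)*(l + 6*sqrt(2))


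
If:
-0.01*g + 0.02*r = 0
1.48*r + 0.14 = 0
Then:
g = -0.19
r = -0.09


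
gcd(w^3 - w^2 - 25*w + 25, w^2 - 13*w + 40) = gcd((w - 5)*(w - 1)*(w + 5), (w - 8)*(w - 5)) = w - 5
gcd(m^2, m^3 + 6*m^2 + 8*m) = m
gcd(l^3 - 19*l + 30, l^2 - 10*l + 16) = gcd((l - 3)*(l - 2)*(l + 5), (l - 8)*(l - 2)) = l - 2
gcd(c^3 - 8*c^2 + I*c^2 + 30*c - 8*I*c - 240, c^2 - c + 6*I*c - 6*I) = c + 6*I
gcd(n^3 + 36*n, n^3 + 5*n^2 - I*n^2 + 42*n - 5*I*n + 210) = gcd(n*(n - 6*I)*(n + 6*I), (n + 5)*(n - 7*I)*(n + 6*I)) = n + 6*I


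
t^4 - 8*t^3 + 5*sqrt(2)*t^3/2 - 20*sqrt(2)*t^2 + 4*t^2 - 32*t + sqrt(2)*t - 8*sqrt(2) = (t - 8)*(t + sqrt(2)/2)*(t + sqrt(2))^2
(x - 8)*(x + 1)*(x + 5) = x^3 - 2*x^2 - 43*x - 40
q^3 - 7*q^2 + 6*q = q*(q - 6)*(q - 1)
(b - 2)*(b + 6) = b^2 + 4*b - 12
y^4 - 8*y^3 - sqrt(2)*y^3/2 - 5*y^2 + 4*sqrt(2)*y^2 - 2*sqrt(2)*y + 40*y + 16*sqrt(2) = (y - 8)*(y - 2*sqrt(2))*(y + sqrt(2)/2)*(y + sqrt(2))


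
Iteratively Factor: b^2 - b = (b - 1)*(b)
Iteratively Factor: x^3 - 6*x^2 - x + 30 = (x - 5)*(x^2 - x - 6) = (x - 5)*(x - 3)*(x + 2)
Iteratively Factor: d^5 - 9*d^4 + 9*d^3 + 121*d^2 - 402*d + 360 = (d - 2)*(d^4 - 7*d^3 - 5*d^2 + 111*d - 180) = (d - 2)*(d + 4)*(d^3 - 11*d^2 + 39*d - 45) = (d - 3)*(d - 2)*(d + 4)*(d^2 - 8*d + 15) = (d - 5)*(d - 3)*(d - 2)*(d + 4)*(d - 3)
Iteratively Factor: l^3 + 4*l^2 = (l)*(l^2 + 4*l) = l*(l + 4)*(l)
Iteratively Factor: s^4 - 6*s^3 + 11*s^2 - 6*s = (s - 3)*(s^3 - 3*s^2 + 2*s) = s*(s - 3)*(s^2 - 3*s + 2) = s*(s - 3)*(s - 1)*(s - 2)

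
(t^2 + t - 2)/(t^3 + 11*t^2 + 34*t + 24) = (t^2 + t - 2)/(t^3 + 11*t^2 + 34*t + 24)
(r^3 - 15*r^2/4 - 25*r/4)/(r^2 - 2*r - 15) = r*(4*r + 5)/(4*(r + 3))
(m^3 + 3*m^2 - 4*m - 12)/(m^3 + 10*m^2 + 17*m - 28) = (m^3 + 3*m^2 - 4*m - 12)/(m^3 + 10*m^2 + 17*m - 28)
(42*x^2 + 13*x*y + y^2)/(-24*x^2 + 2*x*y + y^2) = (-7*x - y)/(4*x - y)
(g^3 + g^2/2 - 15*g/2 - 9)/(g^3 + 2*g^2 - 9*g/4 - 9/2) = 2*(g - 3)/(2*g - 3)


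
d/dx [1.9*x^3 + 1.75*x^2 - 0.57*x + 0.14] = 5.7*x^2 + 3.5*x - 0.57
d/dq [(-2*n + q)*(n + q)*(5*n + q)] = -7*n^2 + 8*n*q + 3*q^2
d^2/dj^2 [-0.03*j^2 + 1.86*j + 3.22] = -0.0600000000000000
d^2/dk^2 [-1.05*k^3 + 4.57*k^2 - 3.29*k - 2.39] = 9.14 - 6.3*k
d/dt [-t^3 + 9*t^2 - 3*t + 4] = -3*t^2 + 18*t - 3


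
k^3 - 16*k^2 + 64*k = k*(k - 8)^2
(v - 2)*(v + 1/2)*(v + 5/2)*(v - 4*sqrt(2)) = v^4 - 4*sqrt(2)*v^3 + v^3 - 4*sqrt(2)*v^2 - 19*v^2/4 - 5*v/2 + 19*sqrt(2)*v + 10*sqrt(2)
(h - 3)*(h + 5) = h^2 + 2*h - 15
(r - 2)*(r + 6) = r^2 + 4*r - 12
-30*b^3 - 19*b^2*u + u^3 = (-5*b + u)*(2*b + u)*(3*b + u)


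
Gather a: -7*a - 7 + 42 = 35 - 7*a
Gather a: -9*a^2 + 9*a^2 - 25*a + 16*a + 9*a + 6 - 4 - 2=0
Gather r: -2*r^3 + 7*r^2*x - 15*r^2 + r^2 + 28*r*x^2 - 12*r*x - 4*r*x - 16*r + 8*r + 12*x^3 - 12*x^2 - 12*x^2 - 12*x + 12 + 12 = -2*r^3 + r^2*(7*x - 14) + r*(28*x^2 - 16*x - 8) + 12*x^3 - 24*x^2 - 12*x + 24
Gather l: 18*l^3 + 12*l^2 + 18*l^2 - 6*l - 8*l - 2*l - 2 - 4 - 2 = 18*l^3 + 30*l^2 - 16*l - 8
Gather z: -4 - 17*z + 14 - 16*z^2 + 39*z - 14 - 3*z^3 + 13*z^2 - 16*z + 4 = -3*z^3 - 3*z^2 + 6*z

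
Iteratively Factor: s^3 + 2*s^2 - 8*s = (s)*(s^2 + 2*s - 8) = s*(s - 2)*(s + 4)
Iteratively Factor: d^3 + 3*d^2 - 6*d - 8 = (d - 2)*(d^2 + 5*d + 4) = (d - 2)*(d + 1)*(d + 4)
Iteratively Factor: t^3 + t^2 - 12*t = (t - 3)*(t^2 + 4*t) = (t - 3)*(t + 4)*(t)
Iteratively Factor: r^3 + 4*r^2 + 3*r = (r + 1)*(r^2 + 3*r) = (r + 1)*(r + 3)*(r)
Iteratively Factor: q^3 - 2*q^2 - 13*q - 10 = (q + 1)*(q^2 - 3*q - 10) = (q - 5)*(q + 1)*(q + 2)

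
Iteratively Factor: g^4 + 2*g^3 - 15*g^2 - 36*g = (g + 3)*(g^3 - g^2 - 12*g) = g*(g + 3)*(g^2 - g - 12) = g*(g - 4)*(g + 3)*(g + 3)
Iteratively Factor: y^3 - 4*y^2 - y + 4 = (y - 4)*(y^2 - 1) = (y - 4)*(y + 1)*(y - 1)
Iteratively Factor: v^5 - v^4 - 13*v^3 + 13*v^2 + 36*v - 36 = (v + 3)*(v^4 - 4*v^3 - v^2 + 16*v - 12) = (v + 2)*(v + 3)*(v^3 - 6*v^2 + 11*v - 6) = (v - 1)*(v + 2)*(v + 3)*(v^2 - 5*v + 6) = (v - 2)*(v - 1)*(v + 2)*(v + 3)*(v - 3)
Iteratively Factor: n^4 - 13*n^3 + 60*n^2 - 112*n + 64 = (n - 1)*(n^3 - 12*n^2 + 48*n - 64) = (n - 4)*(n - 1)*(n^2 - 8*n + 16) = (n - 4)^2*(n - 1)*(n - 4)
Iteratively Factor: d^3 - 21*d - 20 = (d + 4)*(d^2 - 4*d - 5) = (d + 1)*(d + 4)*(d - 5)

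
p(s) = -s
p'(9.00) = -1.00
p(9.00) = -9.00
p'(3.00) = -1.00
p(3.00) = -3.00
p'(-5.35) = -1.00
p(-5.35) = 5.35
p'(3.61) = -1.00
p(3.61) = -3.61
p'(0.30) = -1.00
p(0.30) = -0.30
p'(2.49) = -1.00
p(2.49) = -2.49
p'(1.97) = -1.00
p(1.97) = -1.97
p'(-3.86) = -1.00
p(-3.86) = 3.86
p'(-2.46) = -1.00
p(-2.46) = 2.46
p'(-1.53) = -1.00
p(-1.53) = 1.53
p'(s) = -1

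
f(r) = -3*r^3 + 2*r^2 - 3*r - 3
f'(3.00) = -72.00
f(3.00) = -75.00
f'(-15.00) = -2088.00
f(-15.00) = 10617.00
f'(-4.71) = -221.50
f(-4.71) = 368.96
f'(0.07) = -2.76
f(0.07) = -3.20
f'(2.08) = -33.62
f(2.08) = -27.58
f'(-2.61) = -74.75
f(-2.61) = 71.79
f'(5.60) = -262.84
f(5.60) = -483.93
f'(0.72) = -4.79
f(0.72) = -5.24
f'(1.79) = -24.68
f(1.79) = -19.17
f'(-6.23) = -377.24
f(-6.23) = 818.73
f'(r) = -9*r^2 + 4*r - 3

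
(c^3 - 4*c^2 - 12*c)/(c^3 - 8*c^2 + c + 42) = c*(c - 6)/(c^2 - 10*c + 21)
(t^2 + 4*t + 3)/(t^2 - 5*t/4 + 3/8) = 8*(t^2 + 4*t + 3)/(8*t^2 - 10*t + 3)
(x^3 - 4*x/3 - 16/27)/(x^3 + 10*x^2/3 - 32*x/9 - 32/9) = (x + 2/3)/(x + 4)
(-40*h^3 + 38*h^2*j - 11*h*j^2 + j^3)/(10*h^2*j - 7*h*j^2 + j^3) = (-4*h + j)/j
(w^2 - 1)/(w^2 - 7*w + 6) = (w + 1)/(w - 6)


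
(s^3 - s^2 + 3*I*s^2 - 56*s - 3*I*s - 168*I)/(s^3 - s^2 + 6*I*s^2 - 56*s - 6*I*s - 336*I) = (s + 3*I)/(s + 6*I)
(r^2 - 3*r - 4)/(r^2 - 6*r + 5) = (r^2 - 3*r - 4)/(r^2 - 6*r + 5)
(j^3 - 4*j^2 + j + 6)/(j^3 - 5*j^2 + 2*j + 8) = (j - 3)/(j - 4)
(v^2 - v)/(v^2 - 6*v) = (v - 1)/(v - 6)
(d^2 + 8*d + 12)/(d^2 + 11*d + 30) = (d + 2)/(d + 5)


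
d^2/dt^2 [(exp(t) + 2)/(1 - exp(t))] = -3*(exp(t) + 1)*exp(t)/(exp(3*t) - 3*exp(2*t) + 3*exp(t) - 1)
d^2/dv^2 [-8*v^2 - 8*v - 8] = -16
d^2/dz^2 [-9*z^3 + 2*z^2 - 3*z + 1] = 4 - 54*z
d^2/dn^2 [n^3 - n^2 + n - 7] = 6*n - 2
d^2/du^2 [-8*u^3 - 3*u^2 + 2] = -48*u - 6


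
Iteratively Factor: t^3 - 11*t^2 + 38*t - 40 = (t - 4)*(t^2 - 7*t + 10) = (t - 4)*(t - 2)*(t - 5)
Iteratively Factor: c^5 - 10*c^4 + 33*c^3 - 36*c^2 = (c)*(c^4 - 10*c^3 + 33*c^2 - 36*c) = c^2*(c^3 - 10*c^2 + 33*c - 36) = c^2*(c - 3)*(c^2 - 7*c + 12) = c^2*(c - 3)^2*(c - 4)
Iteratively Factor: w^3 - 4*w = (w + 2)*(w^2 - 2*w) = w*(w + 2)*(w - 2)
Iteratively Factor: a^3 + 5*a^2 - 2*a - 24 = (a + 3)*(a^2 + 2*a - 8) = (a - 2)*(a + 3)*(a + 4)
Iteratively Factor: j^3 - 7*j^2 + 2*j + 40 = (j - 4)*(j^2 - 3*j - 10) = (j - 4)*(j + 2)*(j - 5)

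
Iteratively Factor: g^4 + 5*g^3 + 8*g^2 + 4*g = (g)*(g^3 + 5*g^2 + 8*g + 4) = g*(g + 2)*(g^2 + 3*g + 2) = g*(g + 1)*(g + 2)*(g + 2)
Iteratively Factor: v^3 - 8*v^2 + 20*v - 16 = (v - 2)*(v^2 - 6*v + 8) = (v - 2)^2*(v - 4)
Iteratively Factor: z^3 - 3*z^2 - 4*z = (z + 1)*(z^2 - 4*z) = z*(z + 1)*(z - 4)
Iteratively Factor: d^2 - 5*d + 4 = (d - 1)*(d - 4)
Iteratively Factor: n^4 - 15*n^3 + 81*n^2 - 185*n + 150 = (n - 5)*(n^3 - 10*n^2 + 31*n - 30) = (n - 5)^2*(n^2 - 5*n + 6) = (n - 5)^2*(n - 2)*(n - 3)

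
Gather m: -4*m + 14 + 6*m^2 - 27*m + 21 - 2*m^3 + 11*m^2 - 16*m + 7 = -2*m^3 + 17*m^2 - 47*m + 42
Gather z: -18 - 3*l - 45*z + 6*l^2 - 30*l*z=6*l^2 - 3*l + z*(-30*l - 45) - 18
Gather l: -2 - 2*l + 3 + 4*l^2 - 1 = 4*l^2 - 2*l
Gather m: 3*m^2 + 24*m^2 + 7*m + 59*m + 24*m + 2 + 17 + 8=27*m^2 + 90*m + 27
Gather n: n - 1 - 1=n - 2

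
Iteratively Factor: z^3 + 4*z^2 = (z + 4)*(z^2) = z*(z + 4)*(z)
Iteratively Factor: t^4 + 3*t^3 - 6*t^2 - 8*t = (t - 2)*(t^3 + 5*t^2 + 4*t) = (t - 2)*(t + 1)*(t^2 + 4*t) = (t - 2)*(t + 1)*(t + 4)*(t)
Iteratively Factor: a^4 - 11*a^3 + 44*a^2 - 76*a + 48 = (a - 4)*(a^3 - 7*a^2 + 16*a - 12) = (a - 4)*(a - 2)*(a^2 - 5*a + 6) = (a - 4)*(a - 2)^2*(a - 3)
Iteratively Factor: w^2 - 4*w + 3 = (w - 3)*(w - 1)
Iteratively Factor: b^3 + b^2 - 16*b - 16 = (b + 4)*(b^2 - 3*b - 4) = (b + 1)*(b + 4)*(b - 4)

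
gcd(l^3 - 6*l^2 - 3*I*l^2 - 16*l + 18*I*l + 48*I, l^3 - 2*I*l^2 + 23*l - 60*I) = l - 3*I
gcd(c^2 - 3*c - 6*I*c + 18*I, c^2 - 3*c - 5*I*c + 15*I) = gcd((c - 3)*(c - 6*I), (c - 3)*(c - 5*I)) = c - 3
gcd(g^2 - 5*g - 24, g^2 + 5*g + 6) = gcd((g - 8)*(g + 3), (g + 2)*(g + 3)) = g + 3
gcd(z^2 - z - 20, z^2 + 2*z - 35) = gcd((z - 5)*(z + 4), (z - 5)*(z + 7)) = z - 5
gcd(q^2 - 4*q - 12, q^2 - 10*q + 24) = q - 6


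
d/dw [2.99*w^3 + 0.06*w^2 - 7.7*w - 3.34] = 8.97*w^2 + 0.12*w - 7.7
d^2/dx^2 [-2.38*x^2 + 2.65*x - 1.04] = -4.76000000000000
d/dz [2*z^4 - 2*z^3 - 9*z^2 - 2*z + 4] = 8*z^3 - 6*z^2 - 18*z - 2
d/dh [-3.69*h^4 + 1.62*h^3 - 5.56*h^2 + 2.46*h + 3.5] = -14.76*h^3 + 4.86*h^2 - 11.12*h + 2.46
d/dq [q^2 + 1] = 2*q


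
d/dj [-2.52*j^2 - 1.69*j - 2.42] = -5.04*j - 1.69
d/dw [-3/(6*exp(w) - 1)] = 18*exp(w)/(6*exp(w) - 1)^2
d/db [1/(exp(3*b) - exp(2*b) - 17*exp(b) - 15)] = (-3*exp(2*b) + 2*exp(b) + 17)*exp(b)/(-exp(3*b) + exp(2*b) + 17*exp(b) + 15)^2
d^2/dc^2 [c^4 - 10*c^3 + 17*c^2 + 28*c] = 12*c^2 - 60*c + 34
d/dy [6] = 0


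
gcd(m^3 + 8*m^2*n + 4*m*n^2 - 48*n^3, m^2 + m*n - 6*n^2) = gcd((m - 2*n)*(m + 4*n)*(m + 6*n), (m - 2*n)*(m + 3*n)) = m - 2*n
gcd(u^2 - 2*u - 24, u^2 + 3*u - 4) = u + 4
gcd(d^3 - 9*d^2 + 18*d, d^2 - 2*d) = d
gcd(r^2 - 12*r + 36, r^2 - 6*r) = r - 6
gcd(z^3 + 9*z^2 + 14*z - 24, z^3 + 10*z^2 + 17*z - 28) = z^2 + 3*z - 4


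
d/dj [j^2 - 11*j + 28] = 2*j - 11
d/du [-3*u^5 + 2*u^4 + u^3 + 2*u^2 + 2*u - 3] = -15*u^4 + 8*u^3 + 3*u^2 + 4*u + 2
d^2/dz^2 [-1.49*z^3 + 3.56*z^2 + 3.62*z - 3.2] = 7.12 - 8.94*z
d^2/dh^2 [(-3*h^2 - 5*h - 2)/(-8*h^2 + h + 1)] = 16*(43*h^3 + 57*h^2 + 9*h + 2)/(512*h^6 - 192*h^5 - 168*h^4 + 47*h^3 + 21*h^2 - 3*h - 1)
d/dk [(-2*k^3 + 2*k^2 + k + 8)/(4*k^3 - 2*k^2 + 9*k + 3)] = (-4*k^4 - 44*k^3 - 94*k^2 + 44*k - 69)/(16*k^6 - 16*k^5 + 76*k^4 - 12*k^3 + 69*k^2 + 54*k + 9)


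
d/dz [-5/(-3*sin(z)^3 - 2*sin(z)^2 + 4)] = -5*(9*sin(z) + 4)*sin(z)*cos(z)/(3*sin(z)^3 + 2*sin(z)^2 - 4)^2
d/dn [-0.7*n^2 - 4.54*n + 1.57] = -1.4*n - 4.54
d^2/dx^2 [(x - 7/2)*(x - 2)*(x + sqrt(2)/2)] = 6*x - 11 + sqrt(2)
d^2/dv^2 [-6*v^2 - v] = -12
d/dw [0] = 0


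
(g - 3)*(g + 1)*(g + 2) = g^3 - 7*g - 6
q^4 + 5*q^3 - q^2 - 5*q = q*(q - 1)*(q + 1)*(q + 5)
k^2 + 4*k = k*(k + 4)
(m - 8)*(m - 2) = m^2 - 10*m + 16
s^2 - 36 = (s - 6)*(s + 6)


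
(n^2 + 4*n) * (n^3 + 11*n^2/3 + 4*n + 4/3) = n^5 + 23*n^4/3 + 56*n^3/3 + 52*n^2/3 + 16*n/3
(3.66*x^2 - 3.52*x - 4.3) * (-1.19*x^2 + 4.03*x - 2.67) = -4.3554*x^4 + 18.9386*x^3 - 18.8408*x^2 - 7.9306*x + 11.481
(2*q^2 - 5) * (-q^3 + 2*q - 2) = -2*q^5 + 9*q^3 - 4*q^2 - 10*q + 10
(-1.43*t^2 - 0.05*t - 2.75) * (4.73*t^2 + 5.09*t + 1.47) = -6.7639*t^4 - 7.5152*t^3 - 15.3641*t^2 - 14.071*t - 4.0425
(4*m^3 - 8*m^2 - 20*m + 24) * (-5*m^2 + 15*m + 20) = -20*m^5 + 100*m^4 + 60*m^3 - 580*m^2 - 40*m + 480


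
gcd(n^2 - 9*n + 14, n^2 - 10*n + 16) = n - 2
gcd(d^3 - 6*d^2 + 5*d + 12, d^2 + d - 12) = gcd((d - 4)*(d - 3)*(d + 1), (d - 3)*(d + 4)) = d - 3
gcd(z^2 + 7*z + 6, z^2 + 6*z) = z + 6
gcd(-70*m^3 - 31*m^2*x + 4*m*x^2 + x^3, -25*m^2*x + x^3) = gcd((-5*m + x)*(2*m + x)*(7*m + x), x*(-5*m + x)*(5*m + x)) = -5*m + x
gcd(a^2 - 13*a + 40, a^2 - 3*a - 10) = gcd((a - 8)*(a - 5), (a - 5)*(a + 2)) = a - 5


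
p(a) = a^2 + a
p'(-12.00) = -23.00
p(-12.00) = 132.00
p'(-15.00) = -29.00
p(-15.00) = 210.00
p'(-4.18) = -7.36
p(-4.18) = 13.29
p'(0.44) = 1.88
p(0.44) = 0.63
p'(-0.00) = 1.00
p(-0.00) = 0.00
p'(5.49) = 11.98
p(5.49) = 35.63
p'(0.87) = 2.74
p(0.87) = 1.63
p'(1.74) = 4.48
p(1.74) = 4.77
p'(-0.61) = -0.22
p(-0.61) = -0.24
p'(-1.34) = -1.68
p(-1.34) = 0.46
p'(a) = 2*a + 1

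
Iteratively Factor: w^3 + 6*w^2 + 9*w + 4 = (w + 1)*(w^2 + 5*w + 4) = (w + 1)*(w + 4)*(w + 1)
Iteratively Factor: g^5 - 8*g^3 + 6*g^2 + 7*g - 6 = (g - 1)*(g^4 + g^3 - 7*g^2 - g + 6) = (g - 1)*(g + 3)*(g^3 - 2*g^2 - g + 2) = (g - 1)^2*(g + 3)*(g^2 - g - 2) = (g - 2)*(g - 1)^2*(g + 3)*(g + 1)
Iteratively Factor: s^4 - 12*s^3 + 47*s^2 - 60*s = (s - 3)*(s^3 - 9*s^2 + 20*s) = s*(s - 3)*(s^2 - 9*s + 20) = s*(s - 4)*(s - 3)*(s - 5)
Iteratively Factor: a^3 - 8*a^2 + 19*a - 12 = (a - 1)*(a^2 - 7*a + 12) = (a - 3)*(a - 1)*(a - 4)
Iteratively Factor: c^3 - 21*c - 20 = (c + 1)*(c^2 - c - 20) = (c + 1)*(c + 4)*(c - 5)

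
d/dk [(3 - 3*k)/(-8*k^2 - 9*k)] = 3*(-8*k^2 + 16*k + 9)/(k^2*(64*k^2 + 144*k + 81))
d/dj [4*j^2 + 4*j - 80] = 8*j + 4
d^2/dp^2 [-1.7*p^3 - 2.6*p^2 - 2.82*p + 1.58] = -10.2*p - 5.2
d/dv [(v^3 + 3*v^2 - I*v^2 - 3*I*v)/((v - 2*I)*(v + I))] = (v^4 - 2*I*v^3 + 5*v^2 + 4*v*(3 - I) - 6*I)/(v^4 - 2*I*v^3 + 3*v^2 - 4*I*v + 4)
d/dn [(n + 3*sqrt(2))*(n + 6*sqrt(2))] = 2*n + 9*sqrt(2)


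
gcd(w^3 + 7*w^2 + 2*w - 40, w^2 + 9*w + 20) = w^2 + 9*w + 20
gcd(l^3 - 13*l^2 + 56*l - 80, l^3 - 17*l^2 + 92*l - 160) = l^2 - 9*l + 20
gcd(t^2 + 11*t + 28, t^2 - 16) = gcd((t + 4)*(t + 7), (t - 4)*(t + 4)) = t + 4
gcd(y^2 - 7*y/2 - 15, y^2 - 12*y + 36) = y - 6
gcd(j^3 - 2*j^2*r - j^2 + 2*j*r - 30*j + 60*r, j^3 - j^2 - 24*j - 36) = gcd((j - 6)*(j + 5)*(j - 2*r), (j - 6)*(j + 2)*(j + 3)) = j - 6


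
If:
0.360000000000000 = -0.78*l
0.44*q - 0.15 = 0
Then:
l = -0.46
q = 0.34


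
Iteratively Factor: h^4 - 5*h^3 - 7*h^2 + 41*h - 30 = (h - 1)*(h^3 - 4*h^2 - 11*h + 30) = (h - 5)*(h - 1)*(h^2 + h - 6) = (h - 5)*(h - 2)*(h - 1)*(h + 3)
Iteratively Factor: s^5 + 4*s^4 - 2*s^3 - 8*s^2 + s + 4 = (s - 1)*(s^4 + 5*s^3 + 3*s^2 - 5*s - 4) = (s - 1)*(s + 1)*(s^3 + 4*s^2 - s - 4) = (s - 1)*(s + 1)*(s + 4)*(s^2 - 1) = (s - 1)*(s + 1)^2*(s + 4)*(s - 1)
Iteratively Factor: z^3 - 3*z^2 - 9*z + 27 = (z - 3)*(z^2 - 9) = (z - 3)*(z + 3)*(z - 3)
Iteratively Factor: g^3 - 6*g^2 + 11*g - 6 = (g - 2)*(g^2 - 4*g + 3) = (g - 3)*(g - 2)*(g - 1)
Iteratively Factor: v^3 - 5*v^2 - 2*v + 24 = (v + 2)*(v^2 - 7*v + 12) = (v - 4)*(v + 2)*(v - 3)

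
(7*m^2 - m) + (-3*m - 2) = 7*m^2 - 4*m - 2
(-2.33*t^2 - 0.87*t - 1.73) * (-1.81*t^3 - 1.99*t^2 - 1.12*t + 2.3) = 4.2173*t^5 + 6.2114*t^4 + 7.4722*t^3 - 0.9419*t^2 - 0.0633999999999997*t - 3.979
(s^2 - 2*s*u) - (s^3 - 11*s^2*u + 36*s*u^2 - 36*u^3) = -s^3 + 11*s^2*u + s^2 - 36*s*u^2 - 2*s*u + 36*u^3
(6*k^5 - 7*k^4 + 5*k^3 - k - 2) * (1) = 6*k^5 - 7*k^4 + 5*k^3 - k - 2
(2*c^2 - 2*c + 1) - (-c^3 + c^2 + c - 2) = c^3 + c^2 - 3*c + 3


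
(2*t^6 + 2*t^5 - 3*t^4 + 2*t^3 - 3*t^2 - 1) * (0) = 0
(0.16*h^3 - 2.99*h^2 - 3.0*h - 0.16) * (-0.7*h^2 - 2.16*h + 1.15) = -0.112*h^5 + 1.7474*h^4 + 8.7424*h^3 + 3.1535*h^2 - 3.1044*h - 0.184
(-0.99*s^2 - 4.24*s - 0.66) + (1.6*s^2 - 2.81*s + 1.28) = 0.61*s^2 - 7.05*s + 0.62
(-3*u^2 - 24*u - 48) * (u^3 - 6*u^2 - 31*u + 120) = -3*u^5 - 6*u^4 + 189*u^3 + 672*u^2 - 1392*u - 5760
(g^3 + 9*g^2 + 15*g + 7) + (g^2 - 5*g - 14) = g^3 + 10*g^2 + 10*g - 7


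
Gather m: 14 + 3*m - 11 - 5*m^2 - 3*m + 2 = 5 - 5*m^2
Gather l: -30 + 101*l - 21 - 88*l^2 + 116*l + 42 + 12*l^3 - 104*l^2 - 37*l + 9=12*l^3 - 192*l^2 + 180*l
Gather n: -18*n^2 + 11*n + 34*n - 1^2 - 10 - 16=-18*n^2 + 45*n - 27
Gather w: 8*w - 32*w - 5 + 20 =15 - 24*w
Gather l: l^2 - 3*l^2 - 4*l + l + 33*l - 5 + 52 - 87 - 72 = -2*l^2 + 30*l - 112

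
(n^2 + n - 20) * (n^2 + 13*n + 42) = n^4 + 14*n^3 + 35*n^2 - 218*n - 840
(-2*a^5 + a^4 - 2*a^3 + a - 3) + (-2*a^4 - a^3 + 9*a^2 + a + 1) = -2*a^5 - a^4 - 3*a^3 + 9*a^2 + 2*a - 2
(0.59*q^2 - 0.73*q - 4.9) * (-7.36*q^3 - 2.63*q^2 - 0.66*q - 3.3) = -4.3424*q^5 + 3.8211*q^4 + 37.5945*q^3 + 11.4218*q^2 + 5.643*q + 16.17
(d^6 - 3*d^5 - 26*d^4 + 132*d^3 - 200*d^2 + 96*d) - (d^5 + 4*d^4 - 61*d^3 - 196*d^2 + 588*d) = d^6 - 4*d^5 - 30*d^4 + 193*d^3 - 4*d^2 - 492*d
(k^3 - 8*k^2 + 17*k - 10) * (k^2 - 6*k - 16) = k^5 - 14*k^4 + 49*k^3 + 16*k^2 - 212*k + 160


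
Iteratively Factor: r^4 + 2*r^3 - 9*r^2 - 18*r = (r - 3)*(r^3 + 5*r^2 + 6*r) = r*(r - 3)*(r^2 + 5*r + 6) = r*(r - 3)*(r + 2)*(r + 3)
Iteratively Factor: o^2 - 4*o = (o)*(o - 4)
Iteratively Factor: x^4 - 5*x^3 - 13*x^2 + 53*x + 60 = (x - 5)*(x^3 - 13*x - 12) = (x - 5)*(x + 1)*(x^2 - x - 12) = (x - 5)*(x - 4)*(x + 1)*(x + 3)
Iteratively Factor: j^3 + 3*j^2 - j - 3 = (j + 1)*(j^2 + 2*j - 3) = (j - 1)*(j + 1)*(j + 3)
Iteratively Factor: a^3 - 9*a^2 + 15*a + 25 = (a - 5)*(a^2 - 4*a - 5) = (a - 5)*(a + 1)*(a - 5)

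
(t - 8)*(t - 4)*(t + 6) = t^3 - 6*t^2 - 40*t + 192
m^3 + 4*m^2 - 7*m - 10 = (m - 2)*(m + 1)*(m + 5)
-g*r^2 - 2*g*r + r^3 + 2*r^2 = r*(-g + r)*(r + 2)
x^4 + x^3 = x^3*(x + 1)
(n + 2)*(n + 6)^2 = n^3 + 14*n^2 + 60*n + 72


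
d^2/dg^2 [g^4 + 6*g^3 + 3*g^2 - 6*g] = 12*g^2 + 36*g + 6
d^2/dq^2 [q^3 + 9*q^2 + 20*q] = 6*q + 18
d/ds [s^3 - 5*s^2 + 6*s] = 3*s^2 - 10*s + 6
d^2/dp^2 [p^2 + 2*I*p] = 2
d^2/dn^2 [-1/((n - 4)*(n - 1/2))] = 4*(-4*(n - 4)^2 - 2*(n - 4)*(2*n - 1) - (2*n - 1)^2)/((n - 4)^3*(2*n - 1)^3)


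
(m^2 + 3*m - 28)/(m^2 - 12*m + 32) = (m + 7)/(m - 8)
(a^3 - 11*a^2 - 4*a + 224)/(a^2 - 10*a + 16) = (a^2 - 3*a - 28)/(a - 2)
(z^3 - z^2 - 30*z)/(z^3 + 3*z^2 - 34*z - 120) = z/(z + 4)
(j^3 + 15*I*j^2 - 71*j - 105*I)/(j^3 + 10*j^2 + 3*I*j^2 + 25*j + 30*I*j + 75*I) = (j^2 + 12*I*j - 35)/(j^2 + 10*j + 25)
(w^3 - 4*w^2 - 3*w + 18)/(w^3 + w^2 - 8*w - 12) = (w - 3)/(w + 2)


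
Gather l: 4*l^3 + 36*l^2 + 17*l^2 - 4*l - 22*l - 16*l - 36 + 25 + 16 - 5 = 4*l^3 + 53*l^2 - 42*l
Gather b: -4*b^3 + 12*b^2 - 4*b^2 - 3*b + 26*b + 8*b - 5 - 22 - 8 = -4*b^3 + 8*b^2 + 31*b - 35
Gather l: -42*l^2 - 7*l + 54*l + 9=-42*l^2 + 47*l + 9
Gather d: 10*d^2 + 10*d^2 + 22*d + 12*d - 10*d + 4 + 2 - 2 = 20*d^2 + 24*d + 4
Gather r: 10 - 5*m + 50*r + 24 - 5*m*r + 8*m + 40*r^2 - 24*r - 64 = 3*m + 40*r^2 + r*(26 - 5*m) - 30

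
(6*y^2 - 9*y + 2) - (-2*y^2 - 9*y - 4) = 8*y^2 + 6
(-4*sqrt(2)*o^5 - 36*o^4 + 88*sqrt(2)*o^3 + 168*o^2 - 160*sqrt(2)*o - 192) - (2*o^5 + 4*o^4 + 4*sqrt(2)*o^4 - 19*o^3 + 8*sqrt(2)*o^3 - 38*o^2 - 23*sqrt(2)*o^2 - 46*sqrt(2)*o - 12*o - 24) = -4*sqrt(2)*o^5 - 2*o^5 - 40*o^4 - 4*sqrt(2)*o^4 + 19*o^3 + 80*sqrt(2)*o^3 + 23*sqrt(2)*o^2 + 206*o^2 - 114*sqrt(2)*o + 12*o - 168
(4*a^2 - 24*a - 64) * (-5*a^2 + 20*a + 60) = -20*a^4 + 200*a^3 + 80*a^2 - 2720*a - 3840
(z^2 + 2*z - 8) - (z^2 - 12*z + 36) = 14*z - 44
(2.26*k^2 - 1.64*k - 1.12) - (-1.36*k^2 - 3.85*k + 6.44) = 3.62*k^2 + 2.21*k - 7.56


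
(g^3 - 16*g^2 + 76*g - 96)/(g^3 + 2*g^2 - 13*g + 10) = (g^2 - 14*g + 48)/(g^2 + 4*g - 5)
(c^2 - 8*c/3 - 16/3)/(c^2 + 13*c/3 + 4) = (c - 4)/(c + 3)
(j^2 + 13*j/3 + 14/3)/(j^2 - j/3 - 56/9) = 3*(j + 2)/(3*j - 8)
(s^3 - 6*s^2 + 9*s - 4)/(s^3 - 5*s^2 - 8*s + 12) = (s^2 - 5*s + 4)/(s^2 - 4*s - 12)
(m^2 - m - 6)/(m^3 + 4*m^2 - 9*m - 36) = (m + 2)/(m^2 + 7*m + 12)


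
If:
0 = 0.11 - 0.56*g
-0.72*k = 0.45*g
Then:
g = 0.20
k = -0.12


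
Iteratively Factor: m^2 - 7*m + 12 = (m - 4)*(m - 3)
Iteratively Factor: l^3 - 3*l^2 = (l - 3)*(l^2) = l*(l - 3)*(l)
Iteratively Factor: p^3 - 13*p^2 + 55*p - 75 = (p - 5)*(p^2 - 8*p + 15) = (p - 5)*(p - 3)*(p - 5)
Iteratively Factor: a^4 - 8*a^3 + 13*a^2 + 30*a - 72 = (a - 3)*(a^3 - 5*a^2 - 2*a + 24) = (a - 4)*(a - 3)*(a^2 - a - 6) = (a - 4)*(a - 3)*(a + 2)*(a - 3)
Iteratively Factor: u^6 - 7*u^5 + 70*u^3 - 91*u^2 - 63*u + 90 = (u + 1)*(u^5 - 8*u^4 + 8*u^3 + 62*u^2 - 153*u + 90) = (u - 5)*(u + 1)*(u^4 - 3*u^3 - 7*u^2 + 27*u - 18) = (u - 5)*(u + 1)*(u + 3)*(u^3 - 6*u^2 + 11*u - 6) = (u - 5)*(u - 3)*(u + 1)*(u + 3)*(u^2 - 3*u + 2) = (u - 5)*(u - 3)*(u - 1)*(u + 1)*(u + 3)*(u - 2)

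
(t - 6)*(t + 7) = t^2 + t - 42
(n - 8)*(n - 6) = n^2 - 14*n + 48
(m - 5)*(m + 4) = m^2 - m - 20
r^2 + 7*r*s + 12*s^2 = (r + 3*s)*(r + 4*s)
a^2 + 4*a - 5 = (a - 1)*(a + 5)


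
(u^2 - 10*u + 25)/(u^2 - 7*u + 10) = (u - 5)/(u - 2)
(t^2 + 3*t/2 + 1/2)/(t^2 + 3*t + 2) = (t + 1/2)/(t + 2)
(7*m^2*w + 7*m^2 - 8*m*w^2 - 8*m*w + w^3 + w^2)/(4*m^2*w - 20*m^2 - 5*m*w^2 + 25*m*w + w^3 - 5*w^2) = (-7*m*w - 7*m + w^2 + w)/(-4*m*w + 20*m + w^2 - 5*w)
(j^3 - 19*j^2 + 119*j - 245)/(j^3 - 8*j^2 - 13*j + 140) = (j - 7)/(j + 4)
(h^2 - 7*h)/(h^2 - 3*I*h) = (h - 7)/(h - 3*I)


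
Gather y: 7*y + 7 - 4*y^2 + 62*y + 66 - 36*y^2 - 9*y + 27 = -40*y^2 + 60*y + 100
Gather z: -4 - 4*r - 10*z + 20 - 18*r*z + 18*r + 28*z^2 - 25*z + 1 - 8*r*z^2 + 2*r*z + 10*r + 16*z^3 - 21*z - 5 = 24*r + 16*z^3 + z^2*(28 - 8*r) + z*(-16*r - 56) + 12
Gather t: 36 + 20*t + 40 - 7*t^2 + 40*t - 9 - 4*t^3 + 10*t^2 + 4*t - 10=-4*t^3 + 3*t^2 + 64*t + 57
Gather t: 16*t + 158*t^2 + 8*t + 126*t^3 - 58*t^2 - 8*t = 126*t^3 + 100*t^2 + 16*t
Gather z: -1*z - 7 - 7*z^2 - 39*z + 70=-7*z^2 - 40*z + 63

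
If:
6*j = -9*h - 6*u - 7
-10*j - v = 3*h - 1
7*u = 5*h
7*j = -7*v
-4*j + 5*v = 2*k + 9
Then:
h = -161/237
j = 80/237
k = -951/158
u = -115/237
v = -80/237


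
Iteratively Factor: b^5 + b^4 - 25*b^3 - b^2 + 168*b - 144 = (b - 3)*(b^4 + 4*b^3 - 13*b^2 - 40*b + 48) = (b - 3)*(b + 4)*(b^3 - 13*b + 12) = (b - 3)*(b - 1)*(b + 4)*(b^2 + b - 12) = (b - 3)*(b - 1)*(b + 4)^2*(b - 3)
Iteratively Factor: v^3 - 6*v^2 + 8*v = (v - 4)*(v^2 - 2*v) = (v - 4)*(v - 2)*(v)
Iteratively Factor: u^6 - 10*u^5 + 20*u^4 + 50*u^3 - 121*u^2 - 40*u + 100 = (u - 5)*(u^5 - 5*u^4 - 5*u^3 + 25*u^2 + 4*u - 20) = (u - 5)^2*(u^4 - 5*u^2 + 4) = (u - 5)^2*(u + 1)*(u^3 - u^2 - 4*u + 4) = (u - 5)^2*(u - 2)*(u + 1)*(u^2 + u - 2) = (u - 5)^2*(u - 2)*(u - 1)*(u + 1)*(u + 2)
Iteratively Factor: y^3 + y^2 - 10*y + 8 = (y - 2)*(y^2 + 3*y - 4) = (y - 2)*(y + 4)*(y - 1)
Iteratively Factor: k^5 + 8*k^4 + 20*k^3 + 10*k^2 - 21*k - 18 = (k + 1)*(k^4 + 7*k^3 + 13*k^2 - 3*k - 18) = (k + 1)*(k + 3)*(k^3 + 4*k^2 + k - 6) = (k - 1)*(k + 1)*(k + 3)*(k^2 + 5*k + 6) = (k - 1)*(k + 1)*(k + 2)*(k + 3)*(k + 3)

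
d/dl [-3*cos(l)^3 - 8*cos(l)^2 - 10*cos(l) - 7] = (9*cos(l)^2 + 16*cos(l) + 10)*sin(l)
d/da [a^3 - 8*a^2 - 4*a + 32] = 3*a^2 - 16*a - 4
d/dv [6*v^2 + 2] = 12*v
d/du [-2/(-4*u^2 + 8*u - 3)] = 16*(1 - u)/(4*u^2 - 8*u + 3)^2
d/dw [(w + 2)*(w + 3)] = 2*w + 5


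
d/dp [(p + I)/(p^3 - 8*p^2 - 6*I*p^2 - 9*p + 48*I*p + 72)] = (-2*p^2 + p*(8 - 3*I) - 3 + 40*I)/(p^5 - p^4*(16 + 9*I) + p^3*(37 + 144*I) + 9*p^2*(48 - 61*I) - 432*p*(4 + I) + 1728*I)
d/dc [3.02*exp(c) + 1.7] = 3.02*exp(c)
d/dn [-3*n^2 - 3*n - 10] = -6*n - 3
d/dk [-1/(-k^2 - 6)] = -2*k/(k^2 + 6)^2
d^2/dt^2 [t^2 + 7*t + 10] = 2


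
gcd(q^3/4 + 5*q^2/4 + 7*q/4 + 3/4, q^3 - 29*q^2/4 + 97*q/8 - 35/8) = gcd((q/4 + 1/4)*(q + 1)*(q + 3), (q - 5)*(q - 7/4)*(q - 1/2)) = 1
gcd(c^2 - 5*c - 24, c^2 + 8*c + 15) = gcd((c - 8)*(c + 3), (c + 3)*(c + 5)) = c + 3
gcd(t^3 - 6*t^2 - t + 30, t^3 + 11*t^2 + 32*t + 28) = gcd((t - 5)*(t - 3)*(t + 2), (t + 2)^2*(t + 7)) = t + 2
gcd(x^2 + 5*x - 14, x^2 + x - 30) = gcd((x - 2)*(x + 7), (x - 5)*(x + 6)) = 1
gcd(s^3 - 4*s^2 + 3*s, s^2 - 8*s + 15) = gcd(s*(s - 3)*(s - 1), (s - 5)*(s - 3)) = s - 3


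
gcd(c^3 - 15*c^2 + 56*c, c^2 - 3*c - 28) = c - 7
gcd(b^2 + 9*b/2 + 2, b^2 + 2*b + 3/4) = b + 1/2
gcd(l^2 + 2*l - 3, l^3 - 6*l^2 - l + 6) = l - 1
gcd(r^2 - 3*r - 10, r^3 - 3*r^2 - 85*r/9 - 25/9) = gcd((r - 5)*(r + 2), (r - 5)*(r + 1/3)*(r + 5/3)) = r - 5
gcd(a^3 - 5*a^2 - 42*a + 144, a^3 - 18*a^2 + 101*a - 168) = a^2 - 11*a + 24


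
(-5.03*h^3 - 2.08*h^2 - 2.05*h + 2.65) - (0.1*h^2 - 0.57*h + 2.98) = -5.03*h^3 - 2.18*h^2 - 1.48*h - 0.33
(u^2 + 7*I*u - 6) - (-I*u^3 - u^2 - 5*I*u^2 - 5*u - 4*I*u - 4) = I*u^3 + 2*u^2 + 5*I*u^2 + 5*u + 11*I*u - 2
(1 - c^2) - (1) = -c^2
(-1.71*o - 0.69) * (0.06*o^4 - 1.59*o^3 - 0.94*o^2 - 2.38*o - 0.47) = -0.1026*o^5 + 2.6775*o^4 + 2.7045*o^3 + 4.7184*o^2 + 2.4459*o + 0.3243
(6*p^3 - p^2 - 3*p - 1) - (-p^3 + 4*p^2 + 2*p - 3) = 7*p^3 - 5*p^2 - 5*p + 2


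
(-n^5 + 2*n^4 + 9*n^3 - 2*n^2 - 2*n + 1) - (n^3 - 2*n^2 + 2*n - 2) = -n^5 + 2*n^4 + 8*n^3 - 4*n + 3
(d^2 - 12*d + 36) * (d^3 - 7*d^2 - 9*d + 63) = d^5 - 19*d^4 + 111*d^3 - 81*d^2 - 1080*d + 2268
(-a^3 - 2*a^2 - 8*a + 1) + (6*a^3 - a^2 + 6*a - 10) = 5*a^3 - 3*a^2 - 2*a - 9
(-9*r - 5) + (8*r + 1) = -r - 4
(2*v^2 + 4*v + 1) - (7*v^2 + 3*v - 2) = -5*v^2 + v + 3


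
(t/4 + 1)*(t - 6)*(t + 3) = t^3/4 + t^2/4 - 15*t/2 - 18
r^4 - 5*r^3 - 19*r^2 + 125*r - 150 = (r - 5)*(r - 3)*(r - 2)*(r + 5)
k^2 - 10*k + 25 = (k - 5)^2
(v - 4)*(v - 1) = v^2 - 5*v + 4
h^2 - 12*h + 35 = (h - 7)*(h - 5)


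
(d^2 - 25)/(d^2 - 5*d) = (d + 5)/d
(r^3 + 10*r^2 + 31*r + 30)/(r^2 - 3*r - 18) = (r^2 + 7*r + 10)/(r - 6)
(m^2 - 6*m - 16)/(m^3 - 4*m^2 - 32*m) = (m + 2)/(m*(m + 4))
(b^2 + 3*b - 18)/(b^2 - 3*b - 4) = (-b^2 - 3*b + 18)/(-b^2 + 3*b + 4)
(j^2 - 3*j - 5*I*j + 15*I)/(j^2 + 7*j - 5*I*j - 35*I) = (j - 3)/(j + 7)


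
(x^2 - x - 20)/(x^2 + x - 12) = (x - 5)/(x - 3)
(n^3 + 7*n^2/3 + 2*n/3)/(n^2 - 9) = n*(3*n^2 + 7*n + 2)/(3*(n^2 - 9))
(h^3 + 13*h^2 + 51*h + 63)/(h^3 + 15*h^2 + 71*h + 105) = (h + 3)/(h + 5)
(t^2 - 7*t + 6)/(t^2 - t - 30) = (t - 1)/(t + 5)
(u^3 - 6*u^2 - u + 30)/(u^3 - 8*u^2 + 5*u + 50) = (u - 3)/(u - 5)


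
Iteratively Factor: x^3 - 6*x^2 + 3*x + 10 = (x + 1)*(x^2 - 7*x + 10) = (x - 2)*(x + 1)*(x - 5)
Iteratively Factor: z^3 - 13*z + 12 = (z - 1)*(z^2 + z - 12) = (z - 1)*(z + 4)*(z - 3)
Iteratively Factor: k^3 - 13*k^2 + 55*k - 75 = (k - 5)*(k^2 - 8*k + 15) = (k - 5)*(k - 3)*(k - 5)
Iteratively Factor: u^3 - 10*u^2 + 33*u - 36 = (u - 4)*(u^2 - 6*u + 9) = (u - 4)*(u - 3)*(u - 3)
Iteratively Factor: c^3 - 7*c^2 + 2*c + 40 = (c - 4)*(c^2 - 3*c - 10) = (c - 5)*(c - 4)*(c + 2)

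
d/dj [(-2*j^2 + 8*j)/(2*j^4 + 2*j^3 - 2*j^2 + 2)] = (j^2*(j - 4)*(4*j^2 + 3*j - 2) + 2*(2 - j)*(j^4 + j^3 - j^2 + 1))/(j^4 + j^3 - j^2 + 1)^2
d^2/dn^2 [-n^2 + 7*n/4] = -2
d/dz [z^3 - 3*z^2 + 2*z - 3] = 3*z^2 - 6*z + 2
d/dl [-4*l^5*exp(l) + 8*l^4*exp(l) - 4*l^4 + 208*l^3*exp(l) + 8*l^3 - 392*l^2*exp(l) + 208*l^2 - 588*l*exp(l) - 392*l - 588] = -4*l^5*exp(l) - 12*l^4*exp(l) + 240*l^3*exp(l) - 16*l^3 + 232*l^2*exp(l) + 24*l^2 - 1372*l*exp(l) + 416*l - 588*exp(l) - 392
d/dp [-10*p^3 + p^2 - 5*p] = -30*p^2 + 2*p - 5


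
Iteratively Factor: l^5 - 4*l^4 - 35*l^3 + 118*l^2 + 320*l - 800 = (l - 2)*(l^4 - 2*l^3 - 39*l^2 + 40*l + 400) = (l - 5)*(l - 2)*(l^3 + 3*l^2 - 24*l - 80) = (l - 5)*(l - 2)*(l + 4)*(l^2 - l - 20) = (l - 5)^2*(l - 2)*(l + 4)*(l + 4)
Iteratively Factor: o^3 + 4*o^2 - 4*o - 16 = (o + 4)*(o^2 - 4) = (o - 2)*(o + 4)*(o + 2)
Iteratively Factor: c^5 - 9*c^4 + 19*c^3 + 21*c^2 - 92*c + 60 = (c - 2)*(c^4 - 7*c^3 + 5*c^2 + 31*c - 30) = (c - 3)*(c - 2)*(c^3 - 4*c^2 - 7*c + 10) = (c - 5)*(c - 3)*(c - 2)*(c^2 + c - 2) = (c - 5)*(c - 3)*(c - 2)*(c - 1)*(c + 2)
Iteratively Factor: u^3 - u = (u + 1)*(u^2 - u) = u*(u + 1)*(u - 1)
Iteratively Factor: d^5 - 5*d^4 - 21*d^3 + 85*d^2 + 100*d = (d - 5)*(d^4 - 21*d^2 - 20*d) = (d - 5)*(d + 4)*(d^3 - 4*d^2 - 5*d) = d*(d - 5)*(d + 4)*(d^2 - 4*d - 5) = d*(d - 5)^2*(d + 4)*(d + 1)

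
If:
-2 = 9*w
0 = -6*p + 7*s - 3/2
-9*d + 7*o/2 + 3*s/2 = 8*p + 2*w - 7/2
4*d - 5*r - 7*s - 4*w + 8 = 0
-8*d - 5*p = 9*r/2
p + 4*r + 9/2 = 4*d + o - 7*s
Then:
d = -20947/5640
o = -1569299/8460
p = -256849/2820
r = 456011/4230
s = -18296/235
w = -2/9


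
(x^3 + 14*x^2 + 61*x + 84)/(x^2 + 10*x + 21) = x + 4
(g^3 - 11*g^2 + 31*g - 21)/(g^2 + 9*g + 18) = (g^3 - 11*g^2 + 31*g - 21)/(g^2 + 9*g + 18)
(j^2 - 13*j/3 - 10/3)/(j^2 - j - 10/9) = 3*(j - 5)/(3*j - 5)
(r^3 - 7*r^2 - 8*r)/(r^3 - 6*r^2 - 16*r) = (r + 1)/(r + 2)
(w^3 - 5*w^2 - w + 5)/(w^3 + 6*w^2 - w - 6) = (w - 5)/(w + 6)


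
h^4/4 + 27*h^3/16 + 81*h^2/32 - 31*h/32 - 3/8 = (h/4 + 1)*(h - 1/2)*(h + 1/4)*(h + 3)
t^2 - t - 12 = (t - 4)*(t + 3)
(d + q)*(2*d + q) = 2*d^2 + 3*d*q + q^2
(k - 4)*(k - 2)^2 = k^3 - 8*k^2 + 20*k - 16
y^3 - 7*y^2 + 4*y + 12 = (y - 6)*(y - 2)*(y + 1)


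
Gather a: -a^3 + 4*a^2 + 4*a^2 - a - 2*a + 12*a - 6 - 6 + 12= -a^3 + 8*a^2 + 9*a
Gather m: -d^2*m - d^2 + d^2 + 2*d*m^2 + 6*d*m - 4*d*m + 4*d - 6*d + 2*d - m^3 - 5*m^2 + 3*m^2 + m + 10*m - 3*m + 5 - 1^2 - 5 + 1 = -m^3 + m^2*(2*d - 2) + m*(-d^2 + 2*d + 8)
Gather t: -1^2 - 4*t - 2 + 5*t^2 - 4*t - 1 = 5*t^2 - 8*t - 4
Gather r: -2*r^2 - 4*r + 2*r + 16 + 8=-2*r^2 - 2*r + 24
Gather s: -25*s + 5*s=-20*s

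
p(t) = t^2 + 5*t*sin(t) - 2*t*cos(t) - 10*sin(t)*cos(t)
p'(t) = 2*t*sin(t) + 5*t*cos(t) + 2*t + 10*sin(t)^2 + 5*sin(t) - 10*cos(t)^2 - 2*cos(t)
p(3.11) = 16.70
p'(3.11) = -16.95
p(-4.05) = 0.30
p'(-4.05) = 5.57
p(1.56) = 10.09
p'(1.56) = 21.30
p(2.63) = 22.21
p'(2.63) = -4.65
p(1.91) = 17.06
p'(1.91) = 17.41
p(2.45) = 22.50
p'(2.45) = 1.45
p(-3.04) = 3.73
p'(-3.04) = 1.35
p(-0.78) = 9.46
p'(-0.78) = -8.28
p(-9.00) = 79.39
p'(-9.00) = 23.58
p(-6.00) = 36.46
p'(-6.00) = -53.12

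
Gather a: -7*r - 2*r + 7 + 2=9 - 9*r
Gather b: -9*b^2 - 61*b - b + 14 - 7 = -9*b^2 - 62*b + 7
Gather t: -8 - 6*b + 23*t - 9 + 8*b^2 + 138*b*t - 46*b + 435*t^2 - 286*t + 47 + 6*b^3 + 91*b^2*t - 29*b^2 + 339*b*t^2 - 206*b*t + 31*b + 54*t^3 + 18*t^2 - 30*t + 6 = 6*b^3 - 21*b^2 - 21*b + 54*t^3 + t^2*(339*b + 453) + t*(91*b^2 - 68*b - 293) + 36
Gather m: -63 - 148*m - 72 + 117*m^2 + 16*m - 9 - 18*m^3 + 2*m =-18*m^3 + 117*m^2 - 130*m - 144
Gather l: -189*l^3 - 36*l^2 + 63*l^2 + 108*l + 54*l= -189*l^3 + 27*l^2 + 162*l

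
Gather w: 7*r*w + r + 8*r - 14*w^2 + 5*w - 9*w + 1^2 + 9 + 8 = 9*r - 14*w^2 + w*(7*r - 4) + 18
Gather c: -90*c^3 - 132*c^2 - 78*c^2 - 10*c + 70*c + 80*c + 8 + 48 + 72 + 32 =-90*c^3 - 210*c^2 + 140*c + 160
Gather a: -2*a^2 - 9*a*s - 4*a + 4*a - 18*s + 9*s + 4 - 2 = -2*a^2 - 9*a*s - 9*s + 2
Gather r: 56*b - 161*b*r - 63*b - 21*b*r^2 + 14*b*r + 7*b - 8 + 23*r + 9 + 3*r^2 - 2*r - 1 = r^2*(3 - 21*b) + r*(21 - 147*b)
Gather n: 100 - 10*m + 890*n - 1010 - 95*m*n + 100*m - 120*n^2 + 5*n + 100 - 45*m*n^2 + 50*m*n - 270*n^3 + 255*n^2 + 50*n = 90*m - 270*n^3 + n^2*(135 - 45*m) + n*(945 - 45*m) - 810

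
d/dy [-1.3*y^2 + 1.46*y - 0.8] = 1.46 - 2.6*y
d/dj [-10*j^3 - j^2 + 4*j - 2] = -30*j^2 - 2*j + 4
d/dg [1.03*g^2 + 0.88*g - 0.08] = 2.06*g + 0.88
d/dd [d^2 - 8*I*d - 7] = 2*d - 8*I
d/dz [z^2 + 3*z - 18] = 2*z + 3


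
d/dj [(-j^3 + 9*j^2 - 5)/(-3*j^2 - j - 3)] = (3*j^4 + 2*j^3 - 84*j - 5)/(9*j^4 + 6*j^3 + 19*j^2 + 6*j + 9)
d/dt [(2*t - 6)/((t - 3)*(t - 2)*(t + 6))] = 4*(-t - 2)/(t^4 + 8*t^3 - 8*t^2 - 96*t + 144)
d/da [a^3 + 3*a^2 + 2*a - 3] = 3*a^2 + 6*a + 2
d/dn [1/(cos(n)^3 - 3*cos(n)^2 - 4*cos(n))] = (3*sin(n) - 4*sin(n)/cos(n)^2 - 6*tan(n))/(sin(n)^2 + 3*cos(n) + 3)^2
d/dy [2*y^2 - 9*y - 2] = 4*y - 9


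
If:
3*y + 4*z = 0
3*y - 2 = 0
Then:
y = 2/3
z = -1/2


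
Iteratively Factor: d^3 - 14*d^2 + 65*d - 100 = (d - 5)*(d^2 - 9*d + 20) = (d - 5)*(d - 4)*(d - 5)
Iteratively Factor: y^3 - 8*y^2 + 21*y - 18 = (y - 2)*(y^2 - 6*y + 9) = (y - 3)*(y - 2)*(y - 3)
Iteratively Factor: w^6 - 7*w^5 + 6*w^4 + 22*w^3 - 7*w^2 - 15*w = (w - 5)*(w^5 - 2*w^4 - 4*w^3 + 2*w^2 + 3*w) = (w - 5)*(w + 1)*(w^4 - 3*w^3 - w^2 + 3*w) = (w - 5)*(w - 1)*(w + 1)*(w^3 - 2*w^2 - 3*w) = w*(w - 5)*(w - 1)*(w + 1)*(w^2 - 2*w - 3) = w*(w - 5)*(w - 3)*(w - 1)*(w + 1)*(w + 1)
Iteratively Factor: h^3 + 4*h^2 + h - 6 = (h + 2)*(h^2 + 2*h - 3) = (h + 2)*(h + 3)*(h - 1)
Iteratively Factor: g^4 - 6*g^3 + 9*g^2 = (g)*(g^3 - 6*g^2 + 9*g) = g^2*(g^2 - 6*g + 9) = g^2*(g - 3)*(g - 3)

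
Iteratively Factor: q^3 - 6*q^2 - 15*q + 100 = (q + 4)*(q^2 - 10*q + 25) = (q - 5)*(q + 4)*(q - 5)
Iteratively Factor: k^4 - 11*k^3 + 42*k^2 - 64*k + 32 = (k - 4)*(k^3 - 7*k^2 + 14*k - 8) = (k - 4)*(k - 1)*(k^2 - 6*k + 8) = (k - 4)^2*(k - 1)*(k - 2)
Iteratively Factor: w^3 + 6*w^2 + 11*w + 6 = (w + 3)*(w^2 + 3*w + 2) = (w + 2)*(w + 3)*(w + 1)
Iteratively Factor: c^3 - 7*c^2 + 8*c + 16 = (c - 4)*(c^2 - 3*c - 4) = (c - 4)^2*(c + 1)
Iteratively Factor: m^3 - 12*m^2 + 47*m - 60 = (m - 4)*(m^2 - 8*m + 15) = (m - 4)*(m - 3)*(m - 5)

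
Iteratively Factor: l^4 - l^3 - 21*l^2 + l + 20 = (l + 1)*(l^3 - 2*l^2 - 19*l + 20) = (l - 5)*(l + 1)*(l^2 + 3*l - 4) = (l - 5)*(l - 1)*(l + 1)*(l + 4)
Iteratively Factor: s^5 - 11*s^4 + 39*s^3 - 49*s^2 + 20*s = (s - 4)*(s^4 - 7*s^3 + 11*s^2 - 5*s) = s*(s - 4)*(s^3 - 7*s^2 + 11*s - 5) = s*(s - 4)*(s - 1)*(s^2 - 6*s + 5) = s*(s - 4)*(s - 1)^2*(s - 5)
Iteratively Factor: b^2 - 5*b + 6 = (b - 2)*(b - 3)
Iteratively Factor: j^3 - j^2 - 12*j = (j)*(j^2 - j - 12) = j*(j + 3)*(j - 4)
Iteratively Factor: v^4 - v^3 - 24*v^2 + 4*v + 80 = (v - 2)*(v^3 + v^2 - 22*v - 40) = (v - 5)*(v - 2)*(v^2 + 6*v + 8) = (v - 5)*(v - 2)*(v + 2)*(v + 4)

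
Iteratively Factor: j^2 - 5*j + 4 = (j - 1)*(j - 4)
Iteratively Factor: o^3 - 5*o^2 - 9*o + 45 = (o - 5)*(o^2 - 9) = (o - 5)*(o - 3)*(o + 3)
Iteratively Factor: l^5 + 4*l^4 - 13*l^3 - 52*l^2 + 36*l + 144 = (l + 2)*(l^4 + 2*l^3 - 17*l^2 - 18*l + 72) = (l + 2)*(l + 4)*(l^3 - 2*l^2 - 9*l + 18) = (l - 3)*(l + 2)*(l + 4)*(l^2 + l - 6) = (l - 3)*(l - 2)*(l + 2)*(l + 4)*(l + 3)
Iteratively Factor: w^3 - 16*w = (w - 4)*(w^2 + 4*w) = (w - 4)*(w + 4)*(w)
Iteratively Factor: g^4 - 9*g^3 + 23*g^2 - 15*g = (g - 1)*(g^3 - 8*g^2 + 15*g) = g*(g - 1)*(g^2 - 8*g + 15) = g*(g - 3)*(g - 1)*(g - 5)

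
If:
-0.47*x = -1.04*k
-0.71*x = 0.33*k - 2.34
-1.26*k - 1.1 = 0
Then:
No Solution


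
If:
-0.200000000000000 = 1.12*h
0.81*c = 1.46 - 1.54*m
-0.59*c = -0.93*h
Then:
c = -0.28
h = -0.18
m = 1.10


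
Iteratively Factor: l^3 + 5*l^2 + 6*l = (l + 2)*(l^2 + 3*l) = (l + 2)*(l + 3)*(l)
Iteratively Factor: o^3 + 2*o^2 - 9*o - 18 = (o - 3)*(o^2 + 5*o + 6) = (o - 3)*(o + 3)*(o + 2)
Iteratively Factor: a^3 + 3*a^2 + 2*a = (a)*(a^2 + 3*a + 2) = a*(a + 2)*(a + 1)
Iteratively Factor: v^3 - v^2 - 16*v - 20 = (v + 2)*(v^2 - 3*v - 10) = (v + 2)^2*(v - 5)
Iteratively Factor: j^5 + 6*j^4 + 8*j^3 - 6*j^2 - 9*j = (j)*(j^4 + 6*j^3 + 8*j^2 - 6*j - 9) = j*(j - 1)*(j^3 + 7*j^2 + 15*j + 9) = j*(j - 1)*(j + 1)*(j^2 + 6*j + 9) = j*(j - 1)*(j + 1)*(j + 3)*(j + 3)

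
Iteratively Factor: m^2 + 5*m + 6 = (m + 3)*(m + 2)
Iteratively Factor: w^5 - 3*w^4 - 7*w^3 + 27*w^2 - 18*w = (w)*(w^4 - 3*w^3 - 7*w^2 + 27*w - 18) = w*(w - 3)*(w^3 - 7*w + 6) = w*(w - 3)*(w - 1)*(w^2 + w - 6) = w*(w - 3)*(w - 2)*(w - 1)*(w + 3)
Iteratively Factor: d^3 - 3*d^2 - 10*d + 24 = (d - 2)*(d^2 - d - 12) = (d - 2)*(d + 3)*(d - 4)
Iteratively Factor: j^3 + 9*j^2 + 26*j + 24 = (j + 2)*(j^2 + 7*j + 12) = (j + 2)*(j + 4)*(j + 3)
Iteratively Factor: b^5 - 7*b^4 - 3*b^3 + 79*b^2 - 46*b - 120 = (b + 3)*(b^4 - 10*b^3 + 27*b^2 - 2*b - 40) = (b - 2)*(b + 3)*(b^3 - 8*b^2 + 11*b + 20) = (b - 2)*(b + 1)*(b + 3)*(b^2 - 9*b + 20) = (b - 5)*(b - 2)*(b + 1)*(b + 3)*(b - 4)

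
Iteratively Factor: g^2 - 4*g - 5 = (g + 1)*(g - 5)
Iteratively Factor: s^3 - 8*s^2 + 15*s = (s - 3)*(s^2 - 5*s) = (s - 5)*(s - 3)*(s)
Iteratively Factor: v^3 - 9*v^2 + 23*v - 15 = (v - 3)*(v^2 - 6*v + 5) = (v - 5)*(v - 3)*(v - 1)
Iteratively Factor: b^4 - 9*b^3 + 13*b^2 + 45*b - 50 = (b + 2)*(b^3 - 11*b^2 + 35*b - 25) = (b - 5)*(b + 2)*(b^2 - 6*b + 5) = (b - 5)*(b - 1)*(b + 2)*(b - 5)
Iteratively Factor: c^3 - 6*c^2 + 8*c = (c - 2)*(c^2 - 4*c) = (c - 4)*(c - 2)*(c)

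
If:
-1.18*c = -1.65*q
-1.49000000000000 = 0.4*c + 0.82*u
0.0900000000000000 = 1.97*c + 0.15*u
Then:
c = 0.19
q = 0.14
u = -1.91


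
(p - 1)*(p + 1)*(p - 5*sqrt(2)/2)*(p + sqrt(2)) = p^4 - 3*sqrt(2)*p^3/2 - 6*p^2 + 3*sqrt(2)*p/2 + 5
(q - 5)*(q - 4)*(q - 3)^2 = q^4 - 15*q^3 + 83*q^2 - 201*q + 180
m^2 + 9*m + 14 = (m + 2)*(m + 7)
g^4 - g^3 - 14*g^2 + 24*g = g*(g - 3)*(g - 2)*(g + 4)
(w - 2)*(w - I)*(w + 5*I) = w^3 - 2*w^2 + 4*I*w^2 + 5*w - 8*I*w - 10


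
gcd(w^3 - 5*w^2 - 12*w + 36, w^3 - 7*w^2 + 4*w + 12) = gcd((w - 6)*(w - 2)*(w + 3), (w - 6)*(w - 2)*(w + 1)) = w^2 - 8*w + 12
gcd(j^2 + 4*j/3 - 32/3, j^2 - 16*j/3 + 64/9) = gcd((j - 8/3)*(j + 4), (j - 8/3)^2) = j - 8/3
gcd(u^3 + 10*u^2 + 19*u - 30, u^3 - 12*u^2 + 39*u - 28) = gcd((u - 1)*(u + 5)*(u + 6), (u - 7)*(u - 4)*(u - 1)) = u - 1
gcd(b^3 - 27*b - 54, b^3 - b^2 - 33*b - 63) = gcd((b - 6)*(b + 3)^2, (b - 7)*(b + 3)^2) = b^2 + 6*b + 9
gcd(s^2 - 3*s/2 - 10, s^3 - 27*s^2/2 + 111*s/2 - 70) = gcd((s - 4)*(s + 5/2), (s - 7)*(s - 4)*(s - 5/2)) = s - 4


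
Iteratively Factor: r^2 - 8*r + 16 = (r - 4)*(r - 4)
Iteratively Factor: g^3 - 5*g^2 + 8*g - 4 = (g - 2)*(g^2 - 3*g + 2) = (g - 2)^2*(g - 1)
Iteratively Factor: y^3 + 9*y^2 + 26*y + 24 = (y + 4)*(y^2 + 5*y + 6) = (y + 2)*(y + 4)*(y + 3)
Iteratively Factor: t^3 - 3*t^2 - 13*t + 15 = (t - 5)*(t^2 + 2*t - 3) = (t - 5)*(t - 1)*(t + 3)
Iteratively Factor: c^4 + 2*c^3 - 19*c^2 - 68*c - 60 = (c - 5)*(c^3 + 7*c^2 + 16*c + 12) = (c - 5)*(c + 2)*(c^2 + 5*c + 6) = (c - 5)*(c + 2)*(c + 3)*(c + 2)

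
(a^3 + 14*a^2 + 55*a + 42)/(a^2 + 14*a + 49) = (a^2 + 7*a + 6)/(a + 7)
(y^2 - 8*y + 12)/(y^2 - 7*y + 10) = (y - 6)/(y - 5)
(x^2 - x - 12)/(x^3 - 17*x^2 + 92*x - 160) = (x + 3)/(x^2 - 13*x + 40)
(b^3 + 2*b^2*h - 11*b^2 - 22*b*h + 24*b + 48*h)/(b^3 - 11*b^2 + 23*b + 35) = (b^3 + 2*b^2*h - 11*b^2 - 22*b*h + 24*b + 48*h)/(b^3 - 11*b^2 + 23*b + 35)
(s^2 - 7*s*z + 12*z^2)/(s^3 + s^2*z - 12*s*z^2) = (s - 4*z)/(s*(s + 4*z))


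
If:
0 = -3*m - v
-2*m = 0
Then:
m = 0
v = 0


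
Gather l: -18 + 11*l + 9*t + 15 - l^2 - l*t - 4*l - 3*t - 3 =-l^2 + l*(7 - t) + 6*t - 6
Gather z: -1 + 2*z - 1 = 2*z - 2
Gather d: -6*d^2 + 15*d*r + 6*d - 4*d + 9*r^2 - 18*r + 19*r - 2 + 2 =-6*d^2 + d*(15*r + 2) + 9*r^2 + r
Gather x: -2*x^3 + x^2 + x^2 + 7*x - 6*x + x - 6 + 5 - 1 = -2*x^3 + 2*x^2 + 2*x - 2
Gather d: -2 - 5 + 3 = -4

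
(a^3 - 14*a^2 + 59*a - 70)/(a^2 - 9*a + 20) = (a^2 - 9*a + 14)/(a - 4)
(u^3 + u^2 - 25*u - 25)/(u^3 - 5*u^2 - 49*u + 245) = (u^2 + 6*u + 5)/(u^2 - 49)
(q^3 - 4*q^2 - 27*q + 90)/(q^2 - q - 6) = (q^2 - q - 30)/(q + 2)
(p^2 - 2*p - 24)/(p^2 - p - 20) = (p - 6)/(p - 5)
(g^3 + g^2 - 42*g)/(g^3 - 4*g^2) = (g^2 + g - 42)/(g*(g - 4))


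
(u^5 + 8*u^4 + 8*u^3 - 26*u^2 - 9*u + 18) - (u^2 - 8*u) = u^5 + 8*u^4 + 8*u^3 - 27*u^2 - u + 18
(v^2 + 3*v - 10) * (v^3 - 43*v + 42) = v^5 + 3*v^4 - 53*v^3 - 87*v^2 + 556*v - 420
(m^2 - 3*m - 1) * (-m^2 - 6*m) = -m^4 - 3*m^3 + 19*m^2 + 6*m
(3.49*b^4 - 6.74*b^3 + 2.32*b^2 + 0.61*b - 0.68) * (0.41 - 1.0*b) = -3.49*b^5 + 8.1709*b^4 - 5.0834*b^3 + 0.3412*b^2 + 0.9301*b - 0.2788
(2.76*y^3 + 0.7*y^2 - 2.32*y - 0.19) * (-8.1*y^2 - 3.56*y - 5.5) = -22.356*y^5 - 15.4956*y^4 + 1.12*y^3 + 5.9482*y^2 + 13.4364*y + 1.045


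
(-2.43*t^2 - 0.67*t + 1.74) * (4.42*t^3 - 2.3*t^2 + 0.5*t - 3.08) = -10.7406*t^5 + 2.6276*t^4 + 8.0168*t^3 + 3.1474*t^2 + 2.9336*t - 5.3592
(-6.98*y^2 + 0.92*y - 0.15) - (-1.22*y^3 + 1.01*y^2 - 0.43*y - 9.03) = 1.22*y^3 - 7.99*y^2 + 1.35*y + 8.88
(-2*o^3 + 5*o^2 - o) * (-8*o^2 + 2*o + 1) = 16*o^5 - 44*o^4 + 16*o^3 + 3*o^2 - o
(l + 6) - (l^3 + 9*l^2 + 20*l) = -l^3 - 9*l^2 - 19*l + 6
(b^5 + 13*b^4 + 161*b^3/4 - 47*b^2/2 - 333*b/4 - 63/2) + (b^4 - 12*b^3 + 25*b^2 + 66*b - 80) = b^5 + 14*b^4 + 113*b^3/4 + 3*b^2/2 - 69*b/4 - 223/2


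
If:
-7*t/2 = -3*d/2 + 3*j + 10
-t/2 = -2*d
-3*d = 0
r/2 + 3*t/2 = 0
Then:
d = 0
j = -10/3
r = 0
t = 0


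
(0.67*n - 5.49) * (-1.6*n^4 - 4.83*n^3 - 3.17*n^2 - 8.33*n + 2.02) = -1.072*n^5 + 5.5479*n^4 + 24.3928*n^3 + 11.8222*n^2 + 47.0851*n - 11.0898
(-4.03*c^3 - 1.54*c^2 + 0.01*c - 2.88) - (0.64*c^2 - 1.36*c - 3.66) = -4.03*c^3 - 2.18*c^2 + 1.37*c + 0.78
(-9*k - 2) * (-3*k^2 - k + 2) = 27*k^3 + 15*k^2 - 16*k - 4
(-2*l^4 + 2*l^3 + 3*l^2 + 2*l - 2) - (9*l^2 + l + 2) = -2*l^4 + 2*l^3 - 6*l^2 + l - 4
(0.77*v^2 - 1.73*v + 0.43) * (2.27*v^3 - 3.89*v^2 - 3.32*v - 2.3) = 1.7479*v^5 - 6.9224*v^4 + 5.1494*v^3 + 2.2999*v^2 + 2.5514*v - 0.989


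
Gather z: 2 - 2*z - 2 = -2*z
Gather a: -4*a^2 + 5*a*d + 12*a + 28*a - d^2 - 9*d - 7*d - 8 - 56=-4*a^2 + a*(5*d + 40) - d^2 - 16*d - 64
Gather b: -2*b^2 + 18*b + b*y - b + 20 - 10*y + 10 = -2*b^2 + b*(y + 17) - 10*y + 30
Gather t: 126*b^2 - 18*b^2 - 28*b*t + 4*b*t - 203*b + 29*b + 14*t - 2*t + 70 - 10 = 108*b^2 - 174*b + t*(12 - 24*b) + 60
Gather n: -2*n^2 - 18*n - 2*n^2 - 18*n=-4*n^2 - 36*n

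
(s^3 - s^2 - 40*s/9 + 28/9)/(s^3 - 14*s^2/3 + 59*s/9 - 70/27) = 3*(s + 2)/(3*s - 5)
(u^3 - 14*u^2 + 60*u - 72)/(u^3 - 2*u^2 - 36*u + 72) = (u - 6)/(u + 6)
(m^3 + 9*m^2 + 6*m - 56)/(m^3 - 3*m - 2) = (m^2 + 11*m + 28)/(m^2 + 2*m + 1)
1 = 1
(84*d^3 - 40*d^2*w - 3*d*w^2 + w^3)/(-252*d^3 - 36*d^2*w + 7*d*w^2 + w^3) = (14*d^2 - 9*d*w + w^2)/(-42*d^2 + d*w + w^2)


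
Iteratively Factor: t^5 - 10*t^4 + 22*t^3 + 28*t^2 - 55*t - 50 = (t - 5)*(t^4 - 5*t^3 - 3*t^2 + 13*t + 10) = (t - 5)*(t + 1)*(t^3 - 6*t^2 + 3*t + 10) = (t - 5)^2*(t + 1)*(t^2 - t - 2) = (t - 5)^2*(t + 1)^2*(t - 2)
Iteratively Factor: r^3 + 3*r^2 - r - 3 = (r - 1)*(r^2 + 4*r + 3) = (r - 1)*(r + 3)*(r + 1)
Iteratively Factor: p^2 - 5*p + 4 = (p - 4)*(p - 1)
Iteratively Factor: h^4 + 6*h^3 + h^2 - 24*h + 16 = (h - 1)*(h^3 + 7*h^2 + 8*h - 16) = (h - 1)^2*(h^2 + 8*h + 16) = (h - 1)^2*(h + 4)*(h + 4)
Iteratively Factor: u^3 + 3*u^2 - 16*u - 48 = (u + 3)*(u^2 - 16) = (u - 4)*(u + 3)*(u + 4)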